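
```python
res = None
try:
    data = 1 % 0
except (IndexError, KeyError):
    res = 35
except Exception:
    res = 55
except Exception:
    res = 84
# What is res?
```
55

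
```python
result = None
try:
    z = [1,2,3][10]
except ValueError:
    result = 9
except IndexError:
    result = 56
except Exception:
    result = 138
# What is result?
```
56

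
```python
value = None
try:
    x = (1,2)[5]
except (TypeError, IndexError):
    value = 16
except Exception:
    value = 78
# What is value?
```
16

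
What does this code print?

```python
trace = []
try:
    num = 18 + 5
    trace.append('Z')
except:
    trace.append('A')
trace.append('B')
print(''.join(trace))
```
ZB

No exception, try block completes normally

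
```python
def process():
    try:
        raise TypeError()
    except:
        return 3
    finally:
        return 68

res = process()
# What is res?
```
68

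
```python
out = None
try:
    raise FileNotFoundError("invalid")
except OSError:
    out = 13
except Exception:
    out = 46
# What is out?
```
13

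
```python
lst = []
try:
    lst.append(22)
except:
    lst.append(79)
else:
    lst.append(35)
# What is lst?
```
[22, 35]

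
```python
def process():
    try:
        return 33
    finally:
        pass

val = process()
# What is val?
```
33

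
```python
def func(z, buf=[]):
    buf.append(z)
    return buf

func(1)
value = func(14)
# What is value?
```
[1, 14]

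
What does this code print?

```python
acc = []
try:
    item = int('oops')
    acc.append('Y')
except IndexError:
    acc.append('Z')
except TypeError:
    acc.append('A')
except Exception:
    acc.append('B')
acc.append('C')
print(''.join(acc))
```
BC

ValueError not specifically caught, falls to Exception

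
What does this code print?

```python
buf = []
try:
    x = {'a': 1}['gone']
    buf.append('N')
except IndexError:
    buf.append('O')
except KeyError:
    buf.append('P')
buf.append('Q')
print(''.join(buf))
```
PQ

KeyError is caught by its specific handler, not IndexError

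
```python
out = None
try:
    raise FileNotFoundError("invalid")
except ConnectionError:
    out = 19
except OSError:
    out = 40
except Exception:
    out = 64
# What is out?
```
40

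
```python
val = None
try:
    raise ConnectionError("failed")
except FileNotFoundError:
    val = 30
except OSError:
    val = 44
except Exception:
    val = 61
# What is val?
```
44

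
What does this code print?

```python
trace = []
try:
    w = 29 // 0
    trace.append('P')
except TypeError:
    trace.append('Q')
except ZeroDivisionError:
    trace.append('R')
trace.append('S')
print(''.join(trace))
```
RS

ZeroDivisionError is caught by its specific handler, not TypeError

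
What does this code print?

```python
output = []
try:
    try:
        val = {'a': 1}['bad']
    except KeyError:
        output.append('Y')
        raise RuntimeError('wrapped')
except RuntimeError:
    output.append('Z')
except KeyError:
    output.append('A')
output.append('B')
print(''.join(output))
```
YZB

RuntimeError raised and caught, original KeyError not re-raised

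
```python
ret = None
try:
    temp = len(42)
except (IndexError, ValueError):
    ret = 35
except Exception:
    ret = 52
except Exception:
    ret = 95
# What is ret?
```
52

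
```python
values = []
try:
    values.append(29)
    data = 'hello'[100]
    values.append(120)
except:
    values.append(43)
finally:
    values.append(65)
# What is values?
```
[29, 43, 65]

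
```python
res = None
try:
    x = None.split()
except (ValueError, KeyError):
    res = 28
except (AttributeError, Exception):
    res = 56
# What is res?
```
56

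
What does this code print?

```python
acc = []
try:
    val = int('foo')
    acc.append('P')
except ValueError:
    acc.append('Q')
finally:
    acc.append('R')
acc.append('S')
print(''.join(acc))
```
QRS

finally always runs, even after exception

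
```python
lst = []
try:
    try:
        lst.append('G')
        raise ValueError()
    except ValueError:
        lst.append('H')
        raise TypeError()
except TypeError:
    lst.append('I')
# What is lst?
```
['G', 'H', 'I']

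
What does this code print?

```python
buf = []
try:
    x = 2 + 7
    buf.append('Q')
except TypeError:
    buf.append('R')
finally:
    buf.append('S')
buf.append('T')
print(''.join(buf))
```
QST

finally runs after normal execution too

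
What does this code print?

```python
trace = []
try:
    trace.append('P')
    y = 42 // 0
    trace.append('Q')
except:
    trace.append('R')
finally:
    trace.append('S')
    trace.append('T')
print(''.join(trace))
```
PRST

Code before exception runs, then except, then all of finally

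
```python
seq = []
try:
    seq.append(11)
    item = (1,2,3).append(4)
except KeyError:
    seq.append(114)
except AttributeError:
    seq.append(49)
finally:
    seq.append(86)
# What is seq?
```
[11, 49, 86]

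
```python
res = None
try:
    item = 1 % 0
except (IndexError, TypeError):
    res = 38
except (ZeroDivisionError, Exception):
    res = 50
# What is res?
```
50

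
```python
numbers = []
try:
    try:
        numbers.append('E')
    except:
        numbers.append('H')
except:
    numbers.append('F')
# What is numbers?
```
['E']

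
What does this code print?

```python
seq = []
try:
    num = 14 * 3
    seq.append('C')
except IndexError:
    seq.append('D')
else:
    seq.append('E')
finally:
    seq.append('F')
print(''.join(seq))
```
CEF

else runs before finally when no exception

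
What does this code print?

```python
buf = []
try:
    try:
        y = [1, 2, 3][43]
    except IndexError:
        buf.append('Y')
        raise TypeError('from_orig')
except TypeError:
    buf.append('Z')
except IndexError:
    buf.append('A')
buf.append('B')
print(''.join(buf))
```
YZB

TypeError raised and caught, original IndexError not re-raised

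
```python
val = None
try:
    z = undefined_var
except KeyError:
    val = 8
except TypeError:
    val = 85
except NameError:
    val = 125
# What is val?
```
125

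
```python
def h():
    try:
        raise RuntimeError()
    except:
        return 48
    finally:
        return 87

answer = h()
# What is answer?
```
87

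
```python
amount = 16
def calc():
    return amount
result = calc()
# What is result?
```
16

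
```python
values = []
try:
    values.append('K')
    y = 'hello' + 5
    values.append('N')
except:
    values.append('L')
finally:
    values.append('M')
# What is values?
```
['K', 'L', 'M']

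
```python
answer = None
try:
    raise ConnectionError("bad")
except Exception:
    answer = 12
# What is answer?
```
12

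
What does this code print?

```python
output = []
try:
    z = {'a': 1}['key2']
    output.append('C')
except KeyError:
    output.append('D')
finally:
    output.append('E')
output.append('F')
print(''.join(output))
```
DEF

finally always runs, even after exception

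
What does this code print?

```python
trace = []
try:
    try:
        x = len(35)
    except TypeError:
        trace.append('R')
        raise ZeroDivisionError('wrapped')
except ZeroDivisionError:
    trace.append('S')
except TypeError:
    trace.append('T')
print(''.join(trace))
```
RS

New ZeroDivisionError raised, caught by outer ZeroDivisionError handler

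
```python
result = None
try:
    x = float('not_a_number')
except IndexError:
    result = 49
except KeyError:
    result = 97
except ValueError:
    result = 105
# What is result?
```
105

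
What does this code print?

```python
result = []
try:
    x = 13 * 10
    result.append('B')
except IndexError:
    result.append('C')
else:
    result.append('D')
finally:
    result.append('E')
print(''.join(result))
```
BDE

else runs before finally when no exception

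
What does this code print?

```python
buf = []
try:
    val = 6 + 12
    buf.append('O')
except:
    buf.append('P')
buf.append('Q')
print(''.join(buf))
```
OQ

No exception, try block completes normally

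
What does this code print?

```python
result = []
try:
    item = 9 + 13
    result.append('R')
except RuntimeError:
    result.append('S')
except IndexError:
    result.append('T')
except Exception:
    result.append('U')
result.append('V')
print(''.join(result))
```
RV

No exception, try block completes normally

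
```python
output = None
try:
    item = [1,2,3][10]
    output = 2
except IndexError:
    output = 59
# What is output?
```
59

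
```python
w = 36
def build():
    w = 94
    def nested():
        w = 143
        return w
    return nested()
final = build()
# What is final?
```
143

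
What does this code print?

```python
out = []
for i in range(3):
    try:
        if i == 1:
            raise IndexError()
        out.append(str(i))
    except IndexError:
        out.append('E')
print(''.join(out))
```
0E2

Exception on i=1 caught, loop continues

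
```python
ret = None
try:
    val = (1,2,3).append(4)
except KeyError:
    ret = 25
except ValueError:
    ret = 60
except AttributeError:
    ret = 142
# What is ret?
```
142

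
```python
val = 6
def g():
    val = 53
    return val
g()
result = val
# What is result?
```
6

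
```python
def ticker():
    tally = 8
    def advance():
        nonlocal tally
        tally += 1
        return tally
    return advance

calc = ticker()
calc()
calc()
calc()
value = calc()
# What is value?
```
12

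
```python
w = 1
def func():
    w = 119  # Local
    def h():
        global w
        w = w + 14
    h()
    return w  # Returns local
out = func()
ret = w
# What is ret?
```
15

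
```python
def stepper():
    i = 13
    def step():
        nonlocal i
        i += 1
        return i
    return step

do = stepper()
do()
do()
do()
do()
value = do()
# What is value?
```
18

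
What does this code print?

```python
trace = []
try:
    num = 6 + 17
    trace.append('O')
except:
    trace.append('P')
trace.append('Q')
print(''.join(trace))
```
OQ

No exception, try block completes normally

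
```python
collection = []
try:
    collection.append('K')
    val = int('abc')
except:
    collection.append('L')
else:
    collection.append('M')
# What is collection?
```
['K', 'L']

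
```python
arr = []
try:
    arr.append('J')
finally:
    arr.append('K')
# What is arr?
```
['J', 'K']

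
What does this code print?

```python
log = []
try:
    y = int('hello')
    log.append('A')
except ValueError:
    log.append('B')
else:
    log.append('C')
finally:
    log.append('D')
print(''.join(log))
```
BD

Exception: except runs, else skipped, finally runs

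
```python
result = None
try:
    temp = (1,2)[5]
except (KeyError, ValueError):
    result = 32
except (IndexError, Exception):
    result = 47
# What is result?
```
47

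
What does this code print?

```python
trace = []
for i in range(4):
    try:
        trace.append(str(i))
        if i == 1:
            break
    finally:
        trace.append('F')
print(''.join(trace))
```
0F1F

finally runs even when breaking out of loop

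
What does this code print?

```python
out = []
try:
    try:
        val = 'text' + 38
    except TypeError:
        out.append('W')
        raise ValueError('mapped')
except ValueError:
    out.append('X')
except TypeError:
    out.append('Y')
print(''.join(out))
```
WX

New ValueError raised, caught by outer ValueError handler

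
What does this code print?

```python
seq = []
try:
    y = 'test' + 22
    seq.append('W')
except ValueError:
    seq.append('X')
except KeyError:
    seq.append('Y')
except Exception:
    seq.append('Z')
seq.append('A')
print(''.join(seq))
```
ZA

TypeError not specifically caught, falls to Exception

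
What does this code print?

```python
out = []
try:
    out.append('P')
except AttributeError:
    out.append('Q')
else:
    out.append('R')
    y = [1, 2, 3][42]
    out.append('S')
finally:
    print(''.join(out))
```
PR

Try succeeds, else appends 'R', IndexError in else is uncaught, finally prints before exception propagates ('S' never appended)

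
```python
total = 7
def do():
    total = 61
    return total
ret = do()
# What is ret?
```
61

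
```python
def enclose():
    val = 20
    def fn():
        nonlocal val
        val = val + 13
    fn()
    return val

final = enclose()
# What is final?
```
33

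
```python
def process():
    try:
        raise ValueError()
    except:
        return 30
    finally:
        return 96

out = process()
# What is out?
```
96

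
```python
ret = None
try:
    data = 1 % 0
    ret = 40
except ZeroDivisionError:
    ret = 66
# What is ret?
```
66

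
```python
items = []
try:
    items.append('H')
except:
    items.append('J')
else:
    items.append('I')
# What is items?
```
['H', 'I']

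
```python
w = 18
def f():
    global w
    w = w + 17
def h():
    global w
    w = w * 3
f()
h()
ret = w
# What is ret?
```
105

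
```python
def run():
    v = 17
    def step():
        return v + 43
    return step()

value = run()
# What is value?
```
60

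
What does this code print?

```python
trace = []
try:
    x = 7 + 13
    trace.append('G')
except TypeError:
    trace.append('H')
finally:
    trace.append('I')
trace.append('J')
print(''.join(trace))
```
GIJ

finally runs after normal execution too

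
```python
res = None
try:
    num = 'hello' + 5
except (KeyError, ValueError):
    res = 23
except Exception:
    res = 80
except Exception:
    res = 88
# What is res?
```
80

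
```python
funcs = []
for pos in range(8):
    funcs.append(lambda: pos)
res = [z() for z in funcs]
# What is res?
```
[7, 7, 7, 7, 7, 7, 7, 7]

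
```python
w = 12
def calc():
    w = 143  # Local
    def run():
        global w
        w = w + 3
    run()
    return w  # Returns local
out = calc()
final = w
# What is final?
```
15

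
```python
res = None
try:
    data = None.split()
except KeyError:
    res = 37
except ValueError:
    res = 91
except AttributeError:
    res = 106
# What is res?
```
106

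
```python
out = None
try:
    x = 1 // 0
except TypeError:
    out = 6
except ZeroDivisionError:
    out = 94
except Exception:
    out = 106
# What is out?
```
94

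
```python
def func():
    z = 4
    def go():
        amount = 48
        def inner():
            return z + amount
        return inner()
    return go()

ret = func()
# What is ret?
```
52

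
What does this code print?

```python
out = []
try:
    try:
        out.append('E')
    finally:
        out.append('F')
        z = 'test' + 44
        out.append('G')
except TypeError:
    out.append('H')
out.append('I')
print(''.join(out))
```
EFHI

Exception in inner finally caught by outer except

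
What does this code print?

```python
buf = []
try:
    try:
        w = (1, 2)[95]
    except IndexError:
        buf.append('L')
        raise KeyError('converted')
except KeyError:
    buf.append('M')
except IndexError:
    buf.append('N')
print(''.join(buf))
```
LM

New KeyError raised, caught by outer KeyError handler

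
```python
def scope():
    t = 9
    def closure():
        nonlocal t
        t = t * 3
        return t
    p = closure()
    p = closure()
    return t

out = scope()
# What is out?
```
81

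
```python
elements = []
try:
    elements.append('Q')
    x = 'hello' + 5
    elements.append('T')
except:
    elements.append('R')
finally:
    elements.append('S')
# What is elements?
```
['Q', 'R', 'S']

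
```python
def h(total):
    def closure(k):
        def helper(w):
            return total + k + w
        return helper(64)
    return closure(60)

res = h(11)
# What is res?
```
135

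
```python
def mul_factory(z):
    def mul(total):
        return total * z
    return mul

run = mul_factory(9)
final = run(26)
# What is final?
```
234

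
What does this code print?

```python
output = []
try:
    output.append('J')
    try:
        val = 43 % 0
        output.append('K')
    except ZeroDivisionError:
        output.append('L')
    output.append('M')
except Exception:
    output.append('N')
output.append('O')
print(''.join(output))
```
JLMO

Inner exception caught by inner handler, outer continues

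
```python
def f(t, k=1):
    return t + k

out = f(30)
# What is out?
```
31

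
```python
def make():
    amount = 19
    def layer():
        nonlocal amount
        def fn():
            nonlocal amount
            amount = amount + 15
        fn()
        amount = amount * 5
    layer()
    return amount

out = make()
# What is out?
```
170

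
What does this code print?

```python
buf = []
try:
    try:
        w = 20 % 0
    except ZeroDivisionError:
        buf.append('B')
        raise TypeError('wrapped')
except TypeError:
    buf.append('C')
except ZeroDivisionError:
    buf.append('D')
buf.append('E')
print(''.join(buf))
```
BCE

TypeError raised and caught, original ZeroDivisionError not re-raised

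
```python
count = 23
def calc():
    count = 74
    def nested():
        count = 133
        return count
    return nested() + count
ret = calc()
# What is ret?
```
207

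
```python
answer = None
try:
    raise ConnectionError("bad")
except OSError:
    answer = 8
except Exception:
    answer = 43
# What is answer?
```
8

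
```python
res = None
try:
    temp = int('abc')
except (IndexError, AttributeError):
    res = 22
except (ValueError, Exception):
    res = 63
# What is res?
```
63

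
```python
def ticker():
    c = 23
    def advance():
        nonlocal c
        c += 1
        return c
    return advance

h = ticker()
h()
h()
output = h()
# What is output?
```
26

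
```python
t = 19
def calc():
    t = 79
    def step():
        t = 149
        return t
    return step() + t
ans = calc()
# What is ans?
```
228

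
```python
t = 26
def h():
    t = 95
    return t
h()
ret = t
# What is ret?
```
26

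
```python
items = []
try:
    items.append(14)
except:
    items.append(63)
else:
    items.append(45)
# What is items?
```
[14, 45]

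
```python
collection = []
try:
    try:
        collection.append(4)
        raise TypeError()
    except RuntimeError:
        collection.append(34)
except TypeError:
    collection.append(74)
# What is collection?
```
[4, 74]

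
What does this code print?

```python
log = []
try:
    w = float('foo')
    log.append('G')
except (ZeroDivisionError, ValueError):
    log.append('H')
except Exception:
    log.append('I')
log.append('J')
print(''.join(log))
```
HJ

ValueError matches tuple containing it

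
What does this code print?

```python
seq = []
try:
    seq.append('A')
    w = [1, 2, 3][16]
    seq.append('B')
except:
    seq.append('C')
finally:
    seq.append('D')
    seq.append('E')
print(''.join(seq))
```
ACDE

Code before exception runs, then except, then all of finally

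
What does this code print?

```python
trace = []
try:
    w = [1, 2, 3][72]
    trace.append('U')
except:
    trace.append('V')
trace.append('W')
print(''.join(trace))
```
VW

Exception raised in try, caught by bare except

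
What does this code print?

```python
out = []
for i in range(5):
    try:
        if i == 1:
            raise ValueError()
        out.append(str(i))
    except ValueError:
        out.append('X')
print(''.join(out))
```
0X234

Exception on i=1 caught, loop continues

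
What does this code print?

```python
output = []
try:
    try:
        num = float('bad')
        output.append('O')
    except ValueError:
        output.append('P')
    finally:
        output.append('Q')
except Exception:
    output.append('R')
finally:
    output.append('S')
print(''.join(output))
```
PQS

Both finally blocks run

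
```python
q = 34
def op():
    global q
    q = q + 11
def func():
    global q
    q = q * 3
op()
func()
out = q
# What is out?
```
135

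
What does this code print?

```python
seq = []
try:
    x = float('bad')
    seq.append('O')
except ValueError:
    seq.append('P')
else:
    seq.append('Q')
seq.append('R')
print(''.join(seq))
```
PR

else block skipped when exception is caught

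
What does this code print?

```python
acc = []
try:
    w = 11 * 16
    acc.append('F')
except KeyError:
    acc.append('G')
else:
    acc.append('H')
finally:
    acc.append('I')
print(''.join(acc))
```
FHI

else runs before finally when no exception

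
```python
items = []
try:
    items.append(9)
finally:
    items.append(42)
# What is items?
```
[9, 42]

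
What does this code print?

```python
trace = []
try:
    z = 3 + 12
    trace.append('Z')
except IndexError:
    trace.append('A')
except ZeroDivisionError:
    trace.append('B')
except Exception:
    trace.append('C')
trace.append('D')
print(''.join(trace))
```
ZD

No exception, try block completes normally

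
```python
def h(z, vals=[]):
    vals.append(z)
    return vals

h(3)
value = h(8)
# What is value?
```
[3, 8]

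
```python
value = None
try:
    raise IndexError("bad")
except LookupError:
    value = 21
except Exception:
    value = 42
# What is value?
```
21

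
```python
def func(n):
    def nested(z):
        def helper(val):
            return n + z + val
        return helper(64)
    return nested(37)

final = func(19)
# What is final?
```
120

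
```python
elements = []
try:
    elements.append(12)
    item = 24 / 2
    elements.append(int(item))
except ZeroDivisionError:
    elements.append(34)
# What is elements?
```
[12, 12]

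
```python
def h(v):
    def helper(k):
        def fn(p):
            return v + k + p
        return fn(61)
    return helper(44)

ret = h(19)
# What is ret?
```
124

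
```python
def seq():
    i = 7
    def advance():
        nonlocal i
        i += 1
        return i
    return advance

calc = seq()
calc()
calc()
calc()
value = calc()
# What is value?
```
11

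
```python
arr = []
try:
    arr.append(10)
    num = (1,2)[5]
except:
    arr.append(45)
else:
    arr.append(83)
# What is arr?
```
[10, 45]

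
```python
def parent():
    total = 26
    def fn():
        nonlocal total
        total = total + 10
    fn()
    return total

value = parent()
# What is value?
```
36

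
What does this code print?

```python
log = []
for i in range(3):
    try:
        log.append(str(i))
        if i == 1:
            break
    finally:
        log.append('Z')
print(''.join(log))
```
0Z1Z

finally runs even when breaking out of loop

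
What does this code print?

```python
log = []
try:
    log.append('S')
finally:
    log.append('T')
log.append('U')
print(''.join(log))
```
STU

try/finally without except, no exception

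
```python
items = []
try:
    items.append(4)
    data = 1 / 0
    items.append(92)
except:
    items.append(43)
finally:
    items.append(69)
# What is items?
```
[4, 43, 69]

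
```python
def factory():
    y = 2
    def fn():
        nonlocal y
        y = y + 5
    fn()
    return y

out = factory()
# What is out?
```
7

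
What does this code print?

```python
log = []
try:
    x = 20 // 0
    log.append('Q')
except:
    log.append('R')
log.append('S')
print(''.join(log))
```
RS

Exception raised in try, caught by bare except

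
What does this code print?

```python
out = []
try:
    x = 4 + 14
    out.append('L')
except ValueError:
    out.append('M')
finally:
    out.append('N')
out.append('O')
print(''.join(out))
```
LNO

finally runs after normal execution too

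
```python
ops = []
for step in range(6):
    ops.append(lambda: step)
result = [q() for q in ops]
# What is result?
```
[5, 5, 5, 5, 5, 5]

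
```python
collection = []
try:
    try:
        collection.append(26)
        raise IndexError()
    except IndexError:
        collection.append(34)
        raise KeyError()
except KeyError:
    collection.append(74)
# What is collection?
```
[26, 34, 74]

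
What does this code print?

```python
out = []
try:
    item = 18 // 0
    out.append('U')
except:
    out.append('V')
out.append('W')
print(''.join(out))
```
VW

Exception raised in try, caught by bare except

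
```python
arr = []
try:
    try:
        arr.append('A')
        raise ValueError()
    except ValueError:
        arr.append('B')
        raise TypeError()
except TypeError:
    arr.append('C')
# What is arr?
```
['A', 'B', 'C']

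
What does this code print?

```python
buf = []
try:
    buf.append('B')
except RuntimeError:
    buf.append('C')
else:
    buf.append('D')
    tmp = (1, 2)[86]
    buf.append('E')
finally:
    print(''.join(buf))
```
BD

Try succeeds, else appends 'D', IndexError in else is uncaught, finally prints before exception propagates ('E' never appended)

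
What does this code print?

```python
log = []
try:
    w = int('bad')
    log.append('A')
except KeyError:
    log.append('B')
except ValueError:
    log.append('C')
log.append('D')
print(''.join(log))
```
CD

ValueError is caught by its specific handler, not KeyError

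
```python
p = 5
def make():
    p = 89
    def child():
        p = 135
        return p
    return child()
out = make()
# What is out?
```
135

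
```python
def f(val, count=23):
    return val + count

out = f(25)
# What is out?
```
48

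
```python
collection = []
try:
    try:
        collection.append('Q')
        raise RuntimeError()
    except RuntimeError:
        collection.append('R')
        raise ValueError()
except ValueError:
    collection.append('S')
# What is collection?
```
['Q', 'R', 'S']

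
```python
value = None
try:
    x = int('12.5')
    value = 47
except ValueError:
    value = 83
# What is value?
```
83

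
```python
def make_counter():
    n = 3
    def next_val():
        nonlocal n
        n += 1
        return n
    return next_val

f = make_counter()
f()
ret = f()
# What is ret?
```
5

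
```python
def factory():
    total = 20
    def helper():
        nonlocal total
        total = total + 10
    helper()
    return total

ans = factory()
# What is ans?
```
30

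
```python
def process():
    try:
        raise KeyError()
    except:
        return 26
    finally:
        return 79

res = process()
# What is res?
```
79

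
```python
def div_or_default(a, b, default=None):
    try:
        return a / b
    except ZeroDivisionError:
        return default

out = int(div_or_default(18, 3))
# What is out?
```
6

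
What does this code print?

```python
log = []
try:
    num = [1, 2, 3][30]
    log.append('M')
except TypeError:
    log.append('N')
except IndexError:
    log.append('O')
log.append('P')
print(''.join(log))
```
OP

IndexError is caught by its specific handler, not TypeError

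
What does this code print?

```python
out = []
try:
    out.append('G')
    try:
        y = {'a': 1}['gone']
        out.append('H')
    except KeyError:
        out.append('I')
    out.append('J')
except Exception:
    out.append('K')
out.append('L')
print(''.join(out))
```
GIJL

Inner exception caught by inner handler, outer continues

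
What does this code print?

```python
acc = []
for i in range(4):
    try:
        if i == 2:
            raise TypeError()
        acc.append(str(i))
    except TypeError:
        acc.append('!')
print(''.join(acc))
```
01!3

Exception on i=2 caught, loop continues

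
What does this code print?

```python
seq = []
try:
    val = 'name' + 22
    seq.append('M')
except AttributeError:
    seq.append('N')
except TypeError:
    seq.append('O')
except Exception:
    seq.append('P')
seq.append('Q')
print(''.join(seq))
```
OQ

TypeError matches before generic Exception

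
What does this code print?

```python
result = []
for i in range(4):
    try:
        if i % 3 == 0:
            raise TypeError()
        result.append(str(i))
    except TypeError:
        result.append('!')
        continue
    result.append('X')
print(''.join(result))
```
!1X2X!

continue in except skips rest of loop body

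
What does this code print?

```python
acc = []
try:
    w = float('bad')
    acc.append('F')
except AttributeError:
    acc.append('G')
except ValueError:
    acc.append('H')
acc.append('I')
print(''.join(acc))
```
HI

ValueError is caught by its specific handler, not AttributeError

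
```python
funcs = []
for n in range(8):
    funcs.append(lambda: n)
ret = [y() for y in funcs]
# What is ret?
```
[7, 7, 7, 7, 7, 7, 7, 7]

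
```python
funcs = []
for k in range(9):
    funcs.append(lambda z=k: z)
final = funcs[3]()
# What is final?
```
3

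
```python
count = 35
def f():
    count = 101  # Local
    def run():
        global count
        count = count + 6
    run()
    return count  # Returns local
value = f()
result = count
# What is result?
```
41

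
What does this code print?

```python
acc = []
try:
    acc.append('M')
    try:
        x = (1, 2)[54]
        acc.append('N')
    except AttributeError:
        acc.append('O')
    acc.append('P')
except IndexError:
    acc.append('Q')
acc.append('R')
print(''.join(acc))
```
MQR

Inner handler doesn't match, propagates to outer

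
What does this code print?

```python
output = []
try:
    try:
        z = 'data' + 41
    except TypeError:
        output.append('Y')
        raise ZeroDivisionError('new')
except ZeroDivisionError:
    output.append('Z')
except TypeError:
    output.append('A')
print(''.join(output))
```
YZ

New ZeroDivisionError raised, caught by outer ZeroDivisionError handler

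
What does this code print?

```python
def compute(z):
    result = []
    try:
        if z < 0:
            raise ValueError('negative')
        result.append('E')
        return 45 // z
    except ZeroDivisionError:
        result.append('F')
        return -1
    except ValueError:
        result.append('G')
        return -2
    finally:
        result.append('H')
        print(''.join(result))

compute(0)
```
EFH

z=0 causes ZeroDivisionError, caught, finally prints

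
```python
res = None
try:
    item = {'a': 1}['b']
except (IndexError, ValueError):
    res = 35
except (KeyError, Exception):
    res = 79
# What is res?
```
79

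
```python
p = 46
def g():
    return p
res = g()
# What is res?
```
46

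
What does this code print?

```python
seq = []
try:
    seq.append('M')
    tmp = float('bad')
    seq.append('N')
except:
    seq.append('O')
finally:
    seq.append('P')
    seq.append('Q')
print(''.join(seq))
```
MOPQ

Code before exception runs, then except, then all of finally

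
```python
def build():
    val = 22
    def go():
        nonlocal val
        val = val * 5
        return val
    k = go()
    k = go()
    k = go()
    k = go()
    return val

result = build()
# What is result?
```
13750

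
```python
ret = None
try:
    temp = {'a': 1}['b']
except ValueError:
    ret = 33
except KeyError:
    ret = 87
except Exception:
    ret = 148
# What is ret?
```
87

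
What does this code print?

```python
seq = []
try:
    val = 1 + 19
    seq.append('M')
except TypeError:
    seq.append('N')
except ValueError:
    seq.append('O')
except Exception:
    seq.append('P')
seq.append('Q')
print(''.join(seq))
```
MQ

No exception, try block completes normally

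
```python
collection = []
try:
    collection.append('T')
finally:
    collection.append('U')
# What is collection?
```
['T', 'U']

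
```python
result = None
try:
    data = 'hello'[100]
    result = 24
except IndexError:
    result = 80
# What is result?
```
80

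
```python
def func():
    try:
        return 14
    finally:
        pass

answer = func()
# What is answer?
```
14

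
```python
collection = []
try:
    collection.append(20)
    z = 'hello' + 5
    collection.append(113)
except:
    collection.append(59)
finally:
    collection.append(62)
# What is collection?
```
[20, 59, 62]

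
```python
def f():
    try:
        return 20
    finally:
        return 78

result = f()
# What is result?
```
78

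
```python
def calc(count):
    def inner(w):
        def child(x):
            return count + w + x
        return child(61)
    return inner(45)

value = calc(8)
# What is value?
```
114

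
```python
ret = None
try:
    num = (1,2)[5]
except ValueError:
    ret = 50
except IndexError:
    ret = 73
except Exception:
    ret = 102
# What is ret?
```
73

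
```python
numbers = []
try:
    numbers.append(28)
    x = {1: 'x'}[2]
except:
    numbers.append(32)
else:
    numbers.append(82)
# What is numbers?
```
[28, 32]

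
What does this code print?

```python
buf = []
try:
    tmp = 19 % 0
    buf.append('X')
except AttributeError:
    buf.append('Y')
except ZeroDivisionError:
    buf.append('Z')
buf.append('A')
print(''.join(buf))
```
ZA

ZeroDivisionError is caught by its specific handler, not AttributeError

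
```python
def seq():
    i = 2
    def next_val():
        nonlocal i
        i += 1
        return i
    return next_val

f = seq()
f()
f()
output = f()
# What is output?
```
5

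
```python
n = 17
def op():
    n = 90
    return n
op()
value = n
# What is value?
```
17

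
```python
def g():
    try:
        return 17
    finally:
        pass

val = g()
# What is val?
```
17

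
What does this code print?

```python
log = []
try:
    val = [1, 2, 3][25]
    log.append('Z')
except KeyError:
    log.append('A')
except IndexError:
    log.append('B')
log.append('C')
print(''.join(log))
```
BC

IndexError is caught by its specific handler, not KeyError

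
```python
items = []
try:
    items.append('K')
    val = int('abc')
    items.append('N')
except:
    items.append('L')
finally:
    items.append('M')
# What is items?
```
['K', 'L', 'M']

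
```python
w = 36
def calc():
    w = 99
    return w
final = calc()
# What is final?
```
99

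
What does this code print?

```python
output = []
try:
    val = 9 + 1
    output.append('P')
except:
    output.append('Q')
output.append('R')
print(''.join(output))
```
PR

No exception, try block completes normally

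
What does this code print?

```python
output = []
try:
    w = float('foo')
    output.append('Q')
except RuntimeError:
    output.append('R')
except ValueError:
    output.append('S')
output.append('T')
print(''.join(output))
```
ST

ValueError is caught by its specific handler, not RuntimeError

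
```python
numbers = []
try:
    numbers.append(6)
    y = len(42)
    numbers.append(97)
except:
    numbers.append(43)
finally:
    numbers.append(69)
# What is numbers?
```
[6, 43, 69]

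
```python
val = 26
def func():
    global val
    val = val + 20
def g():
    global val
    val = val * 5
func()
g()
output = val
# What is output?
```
230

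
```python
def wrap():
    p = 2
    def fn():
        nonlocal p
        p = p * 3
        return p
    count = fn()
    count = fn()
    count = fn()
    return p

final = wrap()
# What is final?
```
54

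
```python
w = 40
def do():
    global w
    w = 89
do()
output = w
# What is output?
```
89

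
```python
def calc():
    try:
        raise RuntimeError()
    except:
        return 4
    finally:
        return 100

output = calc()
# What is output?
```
100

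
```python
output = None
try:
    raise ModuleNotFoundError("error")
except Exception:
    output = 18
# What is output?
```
18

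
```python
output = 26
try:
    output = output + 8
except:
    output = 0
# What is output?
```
34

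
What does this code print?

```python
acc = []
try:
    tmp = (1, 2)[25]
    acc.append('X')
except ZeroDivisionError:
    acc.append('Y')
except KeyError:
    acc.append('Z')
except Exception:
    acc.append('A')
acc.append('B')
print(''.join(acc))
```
AB

IndexError not specifically caught, falls to Exception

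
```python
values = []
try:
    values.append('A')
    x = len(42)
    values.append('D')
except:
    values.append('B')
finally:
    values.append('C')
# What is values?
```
['A', 'B', 'C']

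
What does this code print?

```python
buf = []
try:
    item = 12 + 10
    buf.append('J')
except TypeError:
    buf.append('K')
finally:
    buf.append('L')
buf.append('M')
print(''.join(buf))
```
JLM

finally runs after normal execution too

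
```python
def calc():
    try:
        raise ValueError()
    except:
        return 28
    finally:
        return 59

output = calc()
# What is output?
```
59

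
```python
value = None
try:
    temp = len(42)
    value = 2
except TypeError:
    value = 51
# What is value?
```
51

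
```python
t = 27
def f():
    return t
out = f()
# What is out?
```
27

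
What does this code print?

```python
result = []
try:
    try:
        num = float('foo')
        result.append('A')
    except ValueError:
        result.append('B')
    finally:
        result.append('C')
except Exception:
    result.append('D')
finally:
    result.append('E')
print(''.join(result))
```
BCE

Both finally blocks run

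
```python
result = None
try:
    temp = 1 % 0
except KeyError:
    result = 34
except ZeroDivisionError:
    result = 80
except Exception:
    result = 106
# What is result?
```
80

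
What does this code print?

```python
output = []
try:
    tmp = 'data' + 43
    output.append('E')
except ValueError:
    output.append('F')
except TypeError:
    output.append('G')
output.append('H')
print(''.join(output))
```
GH

TypeError is caught by its specific handler, not ValueError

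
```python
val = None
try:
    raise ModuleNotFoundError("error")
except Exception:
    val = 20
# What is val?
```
20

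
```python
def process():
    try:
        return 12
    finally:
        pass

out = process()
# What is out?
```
12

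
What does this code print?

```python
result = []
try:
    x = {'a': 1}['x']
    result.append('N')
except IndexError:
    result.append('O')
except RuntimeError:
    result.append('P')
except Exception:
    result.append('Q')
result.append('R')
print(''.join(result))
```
QR

KeyError not specifically caught, falls to Exception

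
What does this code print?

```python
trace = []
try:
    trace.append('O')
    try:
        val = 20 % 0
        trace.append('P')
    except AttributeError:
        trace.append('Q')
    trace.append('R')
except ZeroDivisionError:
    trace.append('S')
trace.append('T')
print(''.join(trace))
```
OST

Inner handler doesn't match, propagates to outer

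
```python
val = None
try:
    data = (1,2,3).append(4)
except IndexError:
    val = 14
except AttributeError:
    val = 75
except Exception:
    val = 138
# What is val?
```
75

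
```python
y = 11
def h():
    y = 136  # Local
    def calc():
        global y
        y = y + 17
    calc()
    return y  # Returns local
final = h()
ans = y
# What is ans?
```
28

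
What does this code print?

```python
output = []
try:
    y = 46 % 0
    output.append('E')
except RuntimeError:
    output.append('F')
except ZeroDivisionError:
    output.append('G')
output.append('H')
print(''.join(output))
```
GH

ZeroDivisionError is caught by its specific handler, not RuntimeError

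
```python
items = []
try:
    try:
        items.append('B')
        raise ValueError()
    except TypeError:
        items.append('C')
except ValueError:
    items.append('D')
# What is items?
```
['B', 'D']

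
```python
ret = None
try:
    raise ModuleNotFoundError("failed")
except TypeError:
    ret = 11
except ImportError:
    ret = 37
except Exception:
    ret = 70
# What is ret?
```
37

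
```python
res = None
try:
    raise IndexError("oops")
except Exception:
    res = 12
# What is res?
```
12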